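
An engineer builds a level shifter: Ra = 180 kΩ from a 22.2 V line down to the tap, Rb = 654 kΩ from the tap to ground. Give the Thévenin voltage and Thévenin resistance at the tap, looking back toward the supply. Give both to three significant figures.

V_th = 17.4 V, R_th = 141 kΩ

V_th is the open-circuit tap voltage: 22.2 × 654/(180 + 654) = 17.4 V.
With the supply zeroed, Ra and Rb appear in parallel from the tap: R_th = Ra‖Rb = (180 × 654)/834.0 = 141 kΩ.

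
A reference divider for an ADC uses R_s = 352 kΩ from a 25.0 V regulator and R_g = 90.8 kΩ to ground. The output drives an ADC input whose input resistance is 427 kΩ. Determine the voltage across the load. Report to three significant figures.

V_out ≈ 4.39 V

The load sits in parallel with R_g: R_g‖R_L = (90.8 × 427) / (90.8 + 427) = 74.88 kΩ.
V_out = 25.0 × 74.88 / (352 + 74.88) = 25.0 × 74.88/426.9 = 4.39 V.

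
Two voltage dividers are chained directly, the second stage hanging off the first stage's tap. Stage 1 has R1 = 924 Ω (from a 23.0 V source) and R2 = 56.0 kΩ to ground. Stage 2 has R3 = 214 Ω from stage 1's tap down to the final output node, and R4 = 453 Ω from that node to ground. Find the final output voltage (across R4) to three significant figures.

V_out ≈ 6.50 V

Stage 2 presents R3+R4 = 667.0 Ω as a load on stage 1's tap.
Stage 1's lower leg becomes R2‖(R3+R4) = 659.1 Ω, so V_mid = 23.0 × 659.1/1583 = 9.576 V.
Stage 2 is itself unloaded: V_out = V_mid × R4/(R3+R4) = 9.576 × 453/667.0 = 6.50 V.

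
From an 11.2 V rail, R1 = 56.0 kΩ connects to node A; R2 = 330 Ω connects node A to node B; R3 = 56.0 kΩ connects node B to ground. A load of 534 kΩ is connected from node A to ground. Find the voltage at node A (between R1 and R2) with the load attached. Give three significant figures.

V ≈ 5.34 V

Below node A the series string R2+R3 = 56330 Ω sits in parallel with the 534000 Ω load: 50950 Ω.
V_A = 11.2 × 50950/(56000 + 50950) = 5.34 V.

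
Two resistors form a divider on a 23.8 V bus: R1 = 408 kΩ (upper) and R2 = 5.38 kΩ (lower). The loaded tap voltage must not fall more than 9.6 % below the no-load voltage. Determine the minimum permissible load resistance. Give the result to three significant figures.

R_L(min) ≈ 50.0 kΩ

Output resistance R_th = R1‖R2 = (408 × 5.38)/413.4 = 5.310 kΩ.
The fractional drop is R_th/(R_th + R_L); requiring this ≤ 0.0960 gives R_L ≥ R_th(1/0.0960 − 1) = 5.310 × 9.417 = 50.0 kΩ.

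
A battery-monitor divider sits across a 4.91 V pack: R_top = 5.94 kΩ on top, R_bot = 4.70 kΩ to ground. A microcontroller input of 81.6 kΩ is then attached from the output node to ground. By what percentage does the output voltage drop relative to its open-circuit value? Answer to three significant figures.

3.12 %

The divider's output (Thévenin) resistance is R_top‖R_bot = 2.624 kΩ.
Fractional drop under load = R_th/(R_th + R_L) = 2.624 / (2.624 + 81.6) = 0.03115.
So the output falls by 3.12 %.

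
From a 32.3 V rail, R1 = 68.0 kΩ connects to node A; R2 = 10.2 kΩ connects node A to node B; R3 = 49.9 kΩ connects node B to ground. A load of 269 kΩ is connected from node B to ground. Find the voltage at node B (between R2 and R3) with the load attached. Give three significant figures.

At node B, R3 is in parallel with the load: R3‖R_L = 42.09 kΩ.
Below node A the resistance is R2 + (R3‖R_L) = 52.29 kΩ, so V_A = 32.3 × 52.29/120.3 = 14.04 V.
Then V_B = V_A × (R3‖R_L)/(R2 + R3‖R_L) = 14.04 × 42.09/52.29 = 11.3 V.

V ≈ 11.3 V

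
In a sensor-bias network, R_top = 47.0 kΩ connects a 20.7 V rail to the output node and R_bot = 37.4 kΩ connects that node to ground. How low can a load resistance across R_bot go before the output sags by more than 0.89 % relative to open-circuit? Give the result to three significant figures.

R_L(min) ≈ 2.32 MΩ

Output resistance R_th = R_top‖R_bot = (47.0 × 37.4)/84.40 = 20.83 kΩ.
The fractional drop is R_th/(R_th + R_L); requiring this ≤ 0.00890 gives R_L ≥ R_th(1/0.00890 − 1) = 20.83 × 111.4 = 2.32 MΩ.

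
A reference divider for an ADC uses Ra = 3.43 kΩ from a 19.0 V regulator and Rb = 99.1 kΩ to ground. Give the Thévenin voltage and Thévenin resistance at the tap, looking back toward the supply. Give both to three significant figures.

V_th is the open-circuit tap voltage: 19.0 × 99.1/(3.43 + 99.1) = 18.4 V.
With the supply zeroed, Ra and Rb appear in parallel from the tap: R_th = Ra‖Rb = (3.43 × 99.1)/102.5 = 3.32 kΩ.

V_th = 18.4 V, R_th = 3.32 kΩ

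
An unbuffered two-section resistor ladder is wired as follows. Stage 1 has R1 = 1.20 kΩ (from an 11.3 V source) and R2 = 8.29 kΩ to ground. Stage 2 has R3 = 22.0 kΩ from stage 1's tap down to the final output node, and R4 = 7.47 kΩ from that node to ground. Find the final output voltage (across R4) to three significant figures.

Stage 2 presents R3+R4 = 29.47 kΩ as a load on stage 1's tap.
Stage 1's lower leg becomes R2‖(R3+R4) = 6.470 kΩ, so V_mid = 11.3 × 6.470/7.670 = 9.532 V.
Stage 2 is itself unloaded: V_out = V_mid × R4/(R3+R4) = 9.532 × 7.47/29.47 = 2.42 V.

V_out ≈ 2.42 V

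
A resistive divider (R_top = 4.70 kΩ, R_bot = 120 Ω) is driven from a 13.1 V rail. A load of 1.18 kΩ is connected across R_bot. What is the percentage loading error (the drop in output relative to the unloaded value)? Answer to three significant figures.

9.02 %

The divider's output (Thévenin) resistance is R_top‖R_bot = 117.0 Ω.
Fractional drop under load = R_th/(R_th + R_L) = 117.0 / (117.0 + 1180) = 0.09022.
So the output falls by 9.02 %.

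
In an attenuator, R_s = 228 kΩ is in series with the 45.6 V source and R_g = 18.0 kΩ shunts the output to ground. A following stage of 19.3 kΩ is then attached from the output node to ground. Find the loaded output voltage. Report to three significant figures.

V_out ≈ 1.79 V

The load sits in parallel with R_g: R_g‖R_L = (18.0 × 19.3) / (18.0 + 19.3) = 9.314 kΩ.
V_out = 45.6 × 9.314 / (228 + 9.314) = 45.6 × 9.314/237.3 = 1.79 V.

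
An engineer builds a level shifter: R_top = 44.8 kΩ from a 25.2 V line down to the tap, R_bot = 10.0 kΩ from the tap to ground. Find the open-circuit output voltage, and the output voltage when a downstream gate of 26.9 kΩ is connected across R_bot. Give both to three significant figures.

Open-circuit: V = 25.2 × 10.0/(44.8 + 10.0) = 4.60 V.
With the load, R_bot becomes R_bot‖R_L = 7.290 kΩ, so V = 25.2 × 7.290/52.09 = 3.53 V.

Unloaded: 4.60 V; loaded: 3.53 V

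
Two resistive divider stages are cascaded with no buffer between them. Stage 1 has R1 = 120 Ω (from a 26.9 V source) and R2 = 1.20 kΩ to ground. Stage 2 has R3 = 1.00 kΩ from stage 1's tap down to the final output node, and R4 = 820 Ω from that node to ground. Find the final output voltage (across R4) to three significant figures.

Stage 2 presents R3+R4 = 1820 Ω as a load on stage 1's tap.
Stage 1's lower leg becomes R2‖(R3+R4) = 723.2 Ω, so V_mid = 26.9 × 723.2/843.2 = 23.07 V.
Stage 2 is itself unloaded: V_out = V_mid × R4/(R3+R4) = 23.07 × 820/1820 = 10.4 V.

V_out ≈ 10.4 V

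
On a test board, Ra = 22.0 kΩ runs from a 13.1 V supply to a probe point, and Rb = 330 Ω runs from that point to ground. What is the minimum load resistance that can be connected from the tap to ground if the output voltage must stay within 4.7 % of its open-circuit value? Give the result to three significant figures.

R_L(min) ≈ 6.59 kΩ

Output resistance R_th = Ra‖Rb = (22000 × 330)/22330 = 325.1 Ω.
The fractional drop is R_th/(R_th + R_L); requiring this ≤ 0.0470 gives R_L ≥ R_th(1/0.0470 − 1) = 325.1 × 20.28 = 6.59 kΩ.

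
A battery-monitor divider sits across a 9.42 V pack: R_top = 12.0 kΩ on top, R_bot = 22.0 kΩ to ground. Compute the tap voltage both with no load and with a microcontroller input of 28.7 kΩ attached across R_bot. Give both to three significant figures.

Open-circuit: V = 9.42 × 22.0/(12.0 + 22.0) = 6.10 V.
With the load, R_bot becomes R_bot‖R_L = 12.45 kΩ, so V = 9.42 × 12.45/24.45 = 4.80 V.

Unloaded: 6.10 V; loaded: 4.80 V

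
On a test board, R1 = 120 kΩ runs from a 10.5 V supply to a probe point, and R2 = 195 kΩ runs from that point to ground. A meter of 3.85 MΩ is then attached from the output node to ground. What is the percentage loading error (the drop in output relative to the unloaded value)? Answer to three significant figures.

1.89 %

The divider's output (Thévenin) resistance is R1‖R2 = 74.29 kΩ.
Fractional drop under load = R_th/(R_th + R_L) = 74.29 / (74.29 + 3850) = 0.01893.
So the output falls by 1.89 %.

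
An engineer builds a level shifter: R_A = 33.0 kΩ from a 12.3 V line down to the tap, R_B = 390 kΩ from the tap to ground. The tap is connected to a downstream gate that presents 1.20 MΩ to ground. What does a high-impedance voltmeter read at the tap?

V_out ≈ 11.1 V

The load sits in parallel with R_B: R_B‖R_L = (390 × 1200) / (390 + 1200) = 294.3 kΩ.
V_out = 12.3 × 294.3 / (33.0 + 294.3) = 12.3 × 294.3/327.3 = 11.1 V.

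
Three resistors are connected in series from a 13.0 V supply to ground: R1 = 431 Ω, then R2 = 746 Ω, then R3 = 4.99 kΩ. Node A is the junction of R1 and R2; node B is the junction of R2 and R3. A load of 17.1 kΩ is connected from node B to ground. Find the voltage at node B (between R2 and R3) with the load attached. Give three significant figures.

V ≈ 9.96 V

At node B, R3 is in parallel with the load: R3‖R_L = 3863 Ω.
Below node A the resistance is R2 + (R3‖R_L) = 4609 Ω, so V_A = 13.0 × 4609/5040 = 11.89 V.
Then V_B = V_A × (R3‖R_L)/(R2 + R3‖R_L) = 11.89 × 3863/4609 = 9.96 V.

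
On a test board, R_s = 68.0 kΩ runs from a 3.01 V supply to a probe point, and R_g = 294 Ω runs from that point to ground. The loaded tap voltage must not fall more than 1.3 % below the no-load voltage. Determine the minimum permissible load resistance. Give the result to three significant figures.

Output resistance R_th = R_s‖R_g = (68000 × 294)/68290 = 292.7 Ω.
The fractional drop is R_th/(R_th + R_L); requiring this ≤ 0.0130 gives R_L ≥ R_th(1/0.0130 − 1) = 292.7 × 75.92 = 22.2 kΩ.

R_L(min) ≈ 22.2 kΩ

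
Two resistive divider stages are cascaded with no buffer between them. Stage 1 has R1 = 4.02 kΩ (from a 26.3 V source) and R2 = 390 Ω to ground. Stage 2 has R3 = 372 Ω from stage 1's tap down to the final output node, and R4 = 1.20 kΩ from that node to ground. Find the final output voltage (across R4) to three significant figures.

Stage 2 presents R3+R4 = 1572 Ω as a load on stage 1's tap.
Stage 1's lower leg becomes R2‖(R3+R4) = 312.5 Ω, so V_mid = 26.3 × 312.5/4332 = 1.897 V.
Stage 2 is itself unloaded: V_out = V_mid × R4/(R3+R4) = 1.897 × 1200/1572 = 1.45 V.

V_out ≈ 1.45 V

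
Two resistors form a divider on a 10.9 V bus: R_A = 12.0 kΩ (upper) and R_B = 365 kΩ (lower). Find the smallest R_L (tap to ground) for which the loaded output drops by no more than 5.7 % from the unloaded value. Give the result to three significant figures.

R_L(min) ≈ 192 kΩ

Output resistance R_th = R_A‖R_B = (12.0 × 365)/377.0 = 11.62 kΩ.
The fractional drop is R_th/(R_th + R_L); requiring this ≤ 0.0570 gives R_L ≥ R_th(1/0.0570 − 1) = 11.62 × 16.54 = 192 kΩ.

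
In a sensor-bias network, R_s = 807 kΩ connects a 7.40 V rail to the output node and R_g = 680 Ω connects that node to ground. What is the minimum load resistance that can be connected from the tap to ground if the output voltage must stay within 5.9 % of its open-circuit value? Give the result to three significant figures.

R_L(min) ≈ 10.8 kΩ

Output resistance R_th = R_s‖R_g = (807000 × 680)/807700 = 679.4 Ω.
The fractional drop is R_th/(R_th + R_L); requiring this ≤ 0.0590 gives R_L ≥ R_th(1/0.0590 − 1) = 679.4 × 15.95 = 10.8 kΩ.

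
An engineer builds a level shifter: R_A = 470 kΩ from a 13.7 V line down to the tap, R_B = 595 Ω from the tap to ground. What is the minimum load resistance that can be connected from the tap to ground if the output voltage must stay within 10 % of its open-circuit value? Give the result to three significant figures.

R_L(min) ≈ 5.35 kΩ

Output resistance R_th = R_A‖R_B = (470000 × 595)/470600 = 594.2 Ω.
The fractional drop is R_th/(R_th + R_L); requiring this ≤ 0.100 gives R_L ≥ R_th(1/0.100 − 1) = 594.2 × 9.000 = 5.35 kΩ.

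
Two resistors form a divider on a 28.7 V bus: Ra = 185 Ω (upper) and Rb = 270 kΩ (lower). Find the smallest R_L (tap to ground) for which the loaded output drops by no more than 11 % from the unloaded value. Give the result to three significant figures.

R_L(min) ≈ 1.50 kΩ

Output resistance R_th = Ra‖Rb = (185 × 270000)/270200 = 184.9 Ω.
The fractional drop is R_th/(R_th + R_L); requiring this ≤ 0.110 gives R_L ≥ R_th(1/0.110 − 1) = 184.9 × 8.091 = 1.50 kΩ.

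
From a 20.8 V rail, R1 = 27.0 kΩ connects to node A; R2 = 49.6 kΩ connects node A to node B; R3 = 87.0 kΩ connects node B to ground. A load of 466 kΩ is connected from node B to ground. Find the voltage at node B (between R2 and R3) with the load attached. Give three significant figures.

V ≈ 10.2 V

At node B, R3 is in parallel with the load: R3‖R_L = 73.31 kΩ.
Below node A the resistance is R2 + (R3‖R_L) = 122.9 kΩ, so V_A = 20.8 × 122.9/149.9 = 17.05 V.
Then V_B = V_A × (R3‖R_L)/(R2 + R3‖R_L) = 17.05 × 73.31/122.9 = 10.2 V.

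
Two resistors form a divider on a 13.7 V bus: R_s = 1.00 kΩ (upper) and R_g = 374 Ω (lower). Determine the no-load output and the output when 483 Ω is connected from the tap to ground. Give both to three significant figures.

Open-circuit: V = 13.7 × 374/(1000 + 374) = 3.73 V.
With the load, R_g becomes R_g‖R_L = 210.8 Ω, so V = 13.7 × 210.8/1211 = 2.39 V.

Unloaded: 3.73 V; loaded: 2.39 V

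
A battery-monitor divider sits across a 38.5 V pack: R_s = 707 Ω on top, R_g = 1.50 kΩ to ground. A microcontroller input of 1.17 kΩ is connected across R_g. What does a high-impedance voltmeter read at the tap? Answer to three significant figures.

The load sits in parallel with R_g: R_g‖R_L = (1500 × 1170) / (1500 + 1170) = 657.3 Ω.
V_out = 38.5 × 657.3 / (707 + 657.3) = 38.5 × 657.3/1364 = 18.5 V.
(Unloaded it would have been 26.2 V.)

V_out ≈ 18.5 V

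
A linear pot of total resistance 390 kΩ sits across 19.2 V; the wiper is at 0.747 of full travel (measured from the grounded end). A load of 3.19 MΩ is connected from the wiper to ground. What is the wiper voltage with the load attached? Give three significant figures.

The wiper splits the pot into (1−α)R = 98.67 kΩ above and αR = 291.3 kΩ below.
Lower section ‖ load = 267.0 kΩ.
V_wiper = 19.2 × 267.0/(98.67 + 267.0) = 14.0 V.

V ≈ 14.0 V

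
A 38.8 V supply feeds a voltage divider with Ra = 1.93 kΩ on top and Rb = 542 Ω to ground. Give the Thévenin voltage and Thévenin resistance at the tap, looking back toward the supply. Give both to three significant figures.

V_th = 8.51 V, R_th = 423 Ω

V_th is the open-circuit tap voltage: 38.8 × 542/(1930 + 542) = 8.51 V.
With the supply zeroed, Ra and Rb appear in parallel from the tap: R_th = Ra‖Rb = (1930 × 542)/2472 = 423 Ω.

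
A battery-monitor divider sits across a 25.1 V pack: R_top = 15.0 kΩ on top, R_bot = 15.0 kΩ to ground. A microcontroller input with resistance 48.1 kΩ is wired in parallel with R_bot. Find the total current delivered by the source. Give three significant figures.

I ≈ 0.950 mA

R_bot‖R_L = 11.43 kΩ, so the source sees R_top + R_bot‖R_L = 26.43 kΩ.
I = 25.1 V / 26.43 kΩ = 0.950 mA.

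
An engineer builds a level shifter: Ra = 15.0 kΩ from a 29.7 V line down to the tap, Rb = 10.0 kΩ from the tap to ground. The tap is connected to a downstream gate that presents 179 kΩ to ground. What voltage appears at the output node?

V_out ≈ 11.5 V

The load sits in parallel with Rb: Rb‖R_L = (10.0 × 179) / (10.0 + 179) = 9.471 kΩ.
V_out = 29.7 × 9.471 / (15.0 + 9.471) = 29.7 × 9.471/24.47 = 11.5 V.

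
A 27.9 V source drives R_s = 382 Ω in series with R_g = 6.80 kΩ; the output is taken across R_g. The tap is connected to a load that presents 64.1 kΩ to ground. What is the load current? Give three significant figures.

I_L ≈ 0.410 mA

R_g‖R_L = 6148 Ω; V_out = 27.9 × 6148/6530 = 26.27 V.
I_L = V_out / R_L = 26.27 / 64.1 kΩ = 0.410 mA.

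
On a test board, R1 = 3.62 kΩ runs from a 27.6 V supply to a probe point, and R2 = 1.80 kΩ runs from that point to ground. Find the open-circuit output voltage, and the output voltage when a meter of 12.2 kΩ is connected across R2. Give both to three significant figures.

Unloaded: 9.17 V; loaded: 8.34 V

Open-circuit: V = 27.6 × 1.80/(3.62 + 1.80) = 9.17 V.
With the load, R2 becomes R2‖R_L = 1.569 kΩ, so V = 27.6 × 1.569/5.189 = 8.34 V.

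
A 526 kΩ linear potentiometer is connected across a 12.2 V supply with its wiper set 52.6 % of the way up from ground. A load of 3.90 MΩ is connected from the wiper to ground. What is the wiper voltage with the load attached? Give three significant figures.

The wiper splits the pot into (1−α)R = 249.3 kΩ above and αR = 276.7 kΩ below.
Lower section ‖ load = 258.3 kΩ.
V_wiper = 12.2 × 258.3/(249.3 + 258.3) = 6.21 V.

V ≈ 6.21 V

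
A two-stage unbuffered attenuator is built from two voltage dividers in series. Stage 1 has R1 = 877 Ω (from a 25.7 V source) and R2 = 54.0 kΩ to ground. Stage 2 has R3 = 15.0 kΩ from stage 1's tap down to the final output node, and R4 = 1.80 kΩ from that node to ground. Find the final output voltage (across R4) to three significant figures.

V_out ≈ 2.58 V

Stage 2 presents R3+R4 = 16800 Ω as a load on stage 1's tap.
Stage 1's lower leg becomes R2‖(R3+R4) = 12810 Ω, so V_mid = 25.7 × 12810/13690 = 24.05 V.
Stage 2 is itself unloaded: V_out = V_mid × R4/(R3+R4) = 24.05 × 1800/16800 = 2.58 V.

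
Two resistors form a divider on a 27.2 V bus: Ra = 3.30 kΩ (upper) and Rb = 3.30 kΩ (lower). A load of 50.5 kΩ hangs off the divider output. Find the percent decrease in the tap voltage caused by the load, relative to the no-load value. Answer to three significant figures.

3.16 %

The divider's output (Thévenin) resistance is Ra‖Rb = 1.650 kΩ.
Fractional drop under load = R_th/(R_th + R_L) = 1.650 / (1.650 + 50.5) = 0.03164.
So the output falls by 3.16 %.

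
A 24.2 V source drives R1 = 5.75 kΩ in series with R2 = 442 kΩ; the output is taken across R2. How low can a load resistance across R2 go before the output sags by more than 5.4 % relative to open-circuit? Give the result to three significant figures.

Output resistance R_th = R1‖R2 = (5.75 × 442)/447.8 = 5.676 kΩ.
The fractional drop is R_th/(R_th + R_L); requiring this ≤ 0.0540 gives R_L ≥ R_th(1/0.0540 − 1) = 5.676 × 17.52 = 99.4 kΩ.

R_L(min) ≈ 99.4 kΩ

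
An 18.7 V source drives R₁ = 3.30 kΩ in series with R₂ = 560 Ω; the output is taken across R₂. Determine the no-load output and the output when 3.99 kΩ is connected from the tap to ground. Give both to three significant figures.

Unloaded: 2.71 V; loaded: 2.42 V

Open-circuit: V = 18.7 × 560/(3300 + 560) = 2.71 V.
With the load, R₂ becomes R₂‖R_L = 491.1 Ω, so V = 18.7 × 491.1/3791 = 2.42 V.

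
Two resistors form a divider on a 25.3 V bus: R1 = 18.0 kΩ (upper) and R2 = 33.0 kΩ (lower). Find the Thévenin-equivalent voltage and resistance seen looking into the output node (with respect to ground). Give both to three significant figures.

V_th is the open-circuit tap voltage: 25.3 × 33.0/(18.0 + 33.0) = 16.4 V.
With the supply zeroed, R1 and R2 appear in parallel from the tap: R_th = R1‖R2 = (18.0 × 33.0)/51.00 = 11.6 kΩ.

V_th = 16.4 V, R_th = 11.6 kΩ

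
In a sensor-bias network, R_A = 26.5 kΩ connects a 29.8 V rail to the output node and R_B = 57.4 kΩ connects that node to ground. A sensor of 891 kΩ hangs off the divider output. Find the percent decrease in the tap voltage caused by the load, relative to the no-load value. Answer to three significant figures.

The divider's output (Thévenin) resistance is R_A‖R_B = 18.13 kΩ.
Fractional drop under load = R_th/(R_th + R_L) = 18.13 / (18.13 + 891) = 0.01994.
So the output falls by 1.99 %.

1.99 %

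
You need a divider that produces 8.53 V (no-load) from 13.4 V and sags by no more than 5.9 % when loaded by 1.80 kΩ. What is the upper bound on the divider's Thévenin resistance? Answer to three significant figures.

Loading drop = R_th/(R_th + R_L) ≤ 0.0590, so R_th ≤ R_L · ε/(1−ε) = 1.80 kΩ × 0.0590/0.9410 = 113 Ω.
(Any R1, R2 with R2/(R1+R2) = 0.637 and R1‖R2 ≤ 113 Ω will meet the spec.)

R_th ≤ 113 Ω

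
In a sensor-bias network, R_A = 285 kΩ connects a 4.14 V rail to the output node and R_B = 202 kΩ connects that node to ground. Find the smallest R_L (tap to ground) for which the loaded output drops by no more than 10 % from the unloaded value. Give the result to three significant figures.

R_L(min) ≈ 1.06 MΩ

Output resistance R_th = R_A‖R_B = (285 × 202)/487.0 = 118.2 kΩ.
The fractional drop is R_th/(R_th + R_L); requiring this ≤ 0.100 gives R_L ≥ R_th(1/0.100 − 1) = 118.2 × 9.000 = 1.06 MΩ.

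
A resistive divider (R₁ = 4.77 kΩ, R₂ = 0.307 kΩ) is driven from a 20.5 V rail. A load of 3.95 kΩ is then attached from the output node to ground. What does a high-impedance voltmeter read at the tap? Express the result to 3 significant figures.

V_out ≈ 1.16 V

The load sits in parallel with R₂: R₂‖R_L = (307 × 3950) / (307 + 3950) = 284.9 Ω.
V_out = 20.5 × 284.9 / (4770 + 284.9) = 20.5 × 284.9/5055 = 1.16 V.
(Unloaded it would have been 1.24 V.)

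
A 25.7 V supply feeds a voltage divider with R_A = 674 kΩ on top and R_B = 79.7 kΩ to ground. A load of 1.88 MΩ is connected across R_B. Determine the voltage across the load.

V_out ≈ 2.62 V

The load sits in parallel with R_B: R_B‖R_L = (79.7 × 1880) / (79.7 + 1880) = 76.46 kΩ.
V_out = 25.7 × 76.46 / (674 + 76.46) = 25.7 × 76.46/750.5 = 2.62 V.
(Unloaded it would have been 2.72 V.)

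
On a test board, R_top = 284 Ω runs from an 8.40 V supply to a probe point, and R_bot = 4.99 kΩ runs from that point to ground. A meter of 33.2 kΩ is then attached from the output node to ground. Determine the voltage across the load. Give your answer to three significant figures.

V_out ≈ 7.88 V

The load sits in parallel with R_bot: R_bot‖R_L = (4990 × 33200) / (4990 + 33200) = 4338 Ω.
V_out = 8.40 × 4338 / (284 + 4338) = 8.40 × 4338/4622 = 7.88 V.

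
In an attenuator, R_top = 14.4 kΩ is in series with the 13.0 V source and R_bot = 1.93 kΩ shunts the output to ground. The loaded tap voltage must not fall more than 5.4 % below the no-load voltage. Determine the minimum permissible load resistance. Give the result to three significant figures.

Output resistance R_th = R_top‖R_bot = (14.4 × 1.93)/16.33 = 1.702 kΩ.
The fractional drop is R_th/(R_th + R_L); requiring this ≤ 0.0540 gives R_L ≥ R_th(1/0.0540 − 1) = 1.702 × 17.52 = 29.8 kΩ.

R_L(min) ≈ 29.8 kΩ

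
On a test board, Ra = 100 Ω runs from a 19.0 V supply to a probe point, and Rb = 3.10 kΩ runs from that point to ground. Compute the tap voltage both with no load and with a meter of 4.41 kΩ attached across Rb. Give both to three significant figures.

Open-circuit: V = 19.0 × 3100/(100 + 3100) = 18.4 V.
With the load, Rb becomes Rb‖R_L = 1820 Ω, so V = 19.0 × 1820/1920 = 18.0 V.

Unloaded: 18.4 V; loaded: 18.0 V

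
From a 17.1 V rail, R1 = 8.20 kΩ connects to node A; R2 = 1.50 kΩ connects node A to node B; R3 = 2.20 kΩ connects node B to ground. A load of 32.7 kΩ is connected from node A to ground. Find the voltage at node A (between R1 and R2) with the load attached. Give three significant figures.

V ≈ 4.93 V

Below node A the series string R2+R3 = 3.700 kΩ sits in parallel with the 32.7 kΩ load: 3.324 kΩ.
V_A = 17.1 × 3.324/(8.20 + 3.324) = 4.93 V.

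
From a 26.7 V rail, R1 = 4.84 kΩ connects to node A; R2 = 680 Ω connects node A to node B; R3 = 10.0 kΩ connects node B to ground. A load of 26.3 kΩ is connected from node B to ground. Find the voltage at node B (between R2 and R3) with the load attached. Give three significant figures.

At node B, R3 is in parallel with the load: R3‖R_L = 7245 Ω.
Below node A the resistance is R2 + (R3‖R_L) = 7925 Ω, so V_A = 26.7 × 7925/12770 = 16.58 V.
Then V_B = V_A × (R3‖R_L)/(R2 + R3‖R_L) = 16.58 × 7245/7925 = 15.2 V.

V ≈ 15.2 V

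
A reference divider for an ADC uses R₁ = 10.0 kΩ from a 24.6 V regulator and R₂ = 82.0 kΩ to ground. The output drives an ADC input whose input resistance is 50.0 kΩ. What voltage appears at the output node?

V_out ≈ 18.6 V

The load sits in parallel with R₂: R₂‖R_L = (82.0 × 50.0) / (82.0 + 50.0) = 31.06 kΩ.
V_out = 24.6 × 31.06 / (10.0 + 31.06) = 24.6 × 31.06/41.06 = 18.6 V.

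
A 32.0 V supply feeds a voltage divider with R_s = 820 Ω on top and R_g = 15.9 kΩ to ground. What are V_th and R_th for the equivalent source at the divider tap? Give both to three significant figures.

V_th = 30.4 V, R_th = 780 Ω

V_th is the open-circuit tap voltage: 32.0 × 15900/(820 + 15900) = 30.4 V.
With the supply zeroed, R_s and R_g appear in parallel from the tap: R_th = R_s‖R_g = (820 × 15900)/16720 = 780 Ω.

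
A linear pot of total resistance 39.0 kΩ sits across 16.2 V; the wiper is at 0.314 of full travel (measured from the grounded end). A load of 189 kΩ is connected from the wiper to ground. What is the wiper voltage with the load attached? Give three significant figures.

V ≈ 4.87 V

The wiper splits the pot into (1−α)R = 26.75 kΩ above and αR = 12.25 kΩ below.
Lower section ‖ load = 11.50 kΩ.
V_wiper = 16.2 × 11.50/(26.75 + 11.50) = 4.87 V.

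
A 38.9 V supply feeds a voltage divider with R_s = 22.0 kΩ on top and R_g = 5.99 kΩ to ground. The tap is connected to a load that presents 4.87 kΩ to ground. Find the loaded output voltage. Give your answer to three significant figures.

The load sits in parallel with R_g: R_g‖R_L = (5.99 × 4.87) / (5.99 + 4.87) = 2.686 kΩ.
V_out = 38.9 × 2.686 / (22.0 + 2.686) = 38.9 × 2.686/24.69 = 4.23 V.

V_out ≈ 4.23 V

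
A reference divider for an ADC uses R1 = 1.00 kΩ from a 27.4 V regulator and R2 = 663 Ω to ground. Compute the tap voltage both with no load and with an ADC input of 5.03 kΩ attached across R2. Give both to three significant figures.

Open-circuit: V = 27.4 × 663/(1000 + 663) = 10.9 V.
With the load, R2 becomes R2‖R_L = 585.8 Ω, so V = 27.4 × 585.8/1586 = 10.1 V.

Unloaded: 10.9 V; loaded: 10.1 V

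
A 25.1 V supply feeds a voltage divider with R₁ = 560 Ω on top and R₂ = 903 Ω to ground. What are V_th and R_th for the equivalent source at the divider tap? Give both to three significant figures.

V_th = 15.5 V, R_th = 346 Ω

V_th is the open-circuit tap voltage: 25.1 × 903/(560 + 903) = 15.5 V.
With the supply zeroed, R₁ and R₂ appear in parallel from the tap: R_th = R₁‖R₂ = (560 × 903)/1463 = 346 Ω.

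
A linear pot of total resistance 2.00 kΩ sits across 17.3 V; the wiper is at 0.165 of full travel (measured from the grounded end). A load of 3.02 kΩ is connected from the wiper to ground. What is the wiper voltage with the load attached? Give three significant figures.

V ≈ 2.62 V

The wiper splits the pot into (1−α)R = 1670 Ω above and αR = 330.0 Ω below.
Lower section ‖ load = 297.5 Ω.
V_wiper = 17.3 × 297.5/(1670 + 297.5) = 2.62 V.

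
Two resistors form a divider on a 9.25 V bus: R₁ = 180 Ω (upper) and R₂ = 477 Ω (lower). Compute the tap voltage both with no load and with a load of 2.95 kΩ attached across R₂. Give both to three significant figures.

Unloaded: 6.72 V; loaded: 6.43 V

Open-circuit: V = 9.25 × 477/(180 + 477) = 6.72 V.
With the load, R₂ becomes R₂‖R_L = 410.6 Ω, so V = 9.25 × 410.6/590.6 = 6.43 V.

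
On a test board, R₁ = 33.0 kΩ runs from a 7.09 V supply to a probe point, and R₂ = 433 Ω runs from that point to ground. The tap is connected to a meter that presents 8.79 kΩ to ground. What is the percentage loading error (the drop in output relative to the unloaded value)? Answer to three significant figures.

The divider's output (Thévenin) resistance is R₁‖R₂ = 427.4 Ω.
Fractional drop under load = R_th/(R_th + R_L) = 427.4 / (427.4 + 8790) = 0.04637.
So the output falls by 4.64 %.

4.64 %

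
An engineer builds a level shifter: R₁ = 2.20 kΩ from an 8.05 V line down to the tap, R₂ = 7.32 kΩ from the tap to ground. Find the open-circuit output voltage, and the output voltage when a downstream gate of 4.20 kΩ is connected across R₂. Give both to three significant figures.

Open-circuit: V = 8.05 × 7.32/(2.20 + 7.32) = 6.19 V.
With the load, R₂ becomes R₂‖R_L = 2.669 kΩ, so V = 8.05 × 2.669/4.869 = 4.41 V.

Unloaded: 6.19 V; loaded: 4.41 V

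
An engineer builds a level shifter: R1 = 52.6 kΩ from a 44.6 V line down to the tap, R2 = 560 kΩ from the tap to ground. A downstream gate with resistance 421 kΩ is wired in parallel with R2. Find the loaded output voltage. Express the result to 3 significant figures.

V_out ≈ 36.6 V

The load sits in parallel with R2: R2‖R_L = (560 × 421) / (560 + 421) = 240.3 kΩ.
V_out = 44.6 × 240.3 / (52.6 + 240.3) = 44.6 × 240.3/292.9 = 36.6 V.
(Unloaded it would have been 40.8 V.)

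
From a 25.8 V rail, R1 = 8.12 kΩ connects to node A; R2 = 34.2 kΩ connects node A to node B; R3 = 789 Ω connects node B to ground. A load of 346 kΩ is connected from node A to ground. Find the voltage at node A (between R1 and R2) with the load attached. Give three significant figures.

V ≈ 20.5 V

Below node A the series string R2+R3 = 34990 Ω sits in parallel with the 346000 Ω load: 31780 Ω.
V_A = 25.8 × 31780/(8120 + 31780) = 20.5 V.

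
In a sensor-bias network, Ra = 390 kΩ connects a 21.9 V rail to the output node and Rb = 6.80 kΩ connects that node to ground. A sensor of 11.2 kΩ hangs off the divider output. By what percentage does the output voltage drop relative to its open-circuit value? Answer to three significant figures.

37.4 %

Unloaded V = 21.9 × 6.80/396.8 = 0.3753 V.
Loaded: Rb‖R_L = 4.231 kΩ, giving V = 21.9 × 4.231/394.2 = 0.2350 V.
Drop = (0.3753 − 0.2350) / 0.3753 = 37.4 %.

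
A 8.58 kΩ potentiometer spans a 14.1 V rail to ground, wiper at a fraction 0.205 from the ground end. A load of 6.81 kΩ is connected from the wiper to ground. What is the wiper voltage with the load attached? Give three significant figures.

V ≈ 2.40 V

The wiper splits the pot into (1−α)R = 6.821 kΩ above and αR = 1.759 kΩ below.
Lower section ‖ load = 1.398 kΩ.
V_wiper = 14.1 × 1.398/(6.821 + 1.398) = 2.40 V.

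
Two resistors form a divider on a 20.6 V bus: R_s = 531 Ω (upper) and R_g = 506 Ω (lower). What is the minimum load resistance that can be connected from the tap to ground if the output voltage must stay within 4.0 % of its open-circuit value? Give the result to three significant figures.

R_L(min) ≈ 6.22 kΩ

Output resistance R_th = R_s‖R_g = (531 × 506)/1037 = 259.1 Ω.
The fractional drop is R_th/(R_th + R_L); requiring this ≤ 0.0400 gives R_L ≥ R_th(1/0.0400 − 1) = 259.1 × 24.00 = 6.22 kΩ.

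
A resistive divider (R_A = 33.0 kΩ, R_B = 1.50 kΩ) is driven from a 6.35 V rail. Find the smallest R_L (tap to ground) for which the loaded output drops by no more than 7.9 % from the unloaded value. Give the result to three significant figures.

R_L(min) ≈ 16.7 kΩ

Output resistance R_th = R_A‖R_B = (33.0 × 1.50)/34.50 = 1.435 kΩ.
The fractional drop is R_th/(R_th + R_L); requiring this ≤ 0.0790 gives R_L ≥ R_th(1/0.0790 − 1) = 1.435 × 11.66 = 16.7 kΩ.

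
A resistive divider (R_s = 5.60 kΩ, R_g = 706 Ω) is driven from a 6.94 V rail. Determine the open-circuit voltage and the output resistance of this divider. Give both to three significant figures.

V_th = 0.777 V, R_th = 627 Ω

V_th is the open-circuit tap voltage: 6.94 × 706/(5600 + 706) = 0.777 V.
With the supply zeroed, R_s and R_g appear in parallel from the tap: R_th = R_s‖R_g = (5600 × 706)/6306 = 627 Ω.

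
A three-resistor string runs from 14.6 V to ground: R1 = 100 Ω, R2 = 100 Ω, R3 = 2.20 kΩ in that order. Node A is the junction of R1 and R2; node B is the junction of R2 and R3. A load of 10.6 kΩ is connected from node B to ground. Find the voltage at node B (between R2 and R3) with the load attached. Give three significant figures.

At node B, R3 is in parallel with the load: R3‖R_L = 1822 Ω.
Below node A the resistance is R2 + (R3‖R_L) = 1922 Ω, so V_A = 14.6 × 1922/2022 = 13.88 V.
Then V_B = V_A × (R3‖R_L)/(R2 + R3‖R_L) = 13.88 × 1822/1922 = 13.2 V.

V ≈ 13.2 V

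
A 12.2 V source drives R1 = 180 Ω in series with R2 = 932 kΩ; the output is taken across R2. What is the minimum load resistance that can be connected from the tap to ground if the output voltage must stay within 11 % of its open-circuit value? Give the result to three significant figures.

R_L(min) ≈ 1.46 kΩ

Output resistance R_th = R1‖R2 = (180 × 932000)/932200 = 180.0 Ω.
The fractional drop is R_th/(R_th + R_L); requiring this ≤ 0.110 gives R_L ≥ R_th(1/0.110 − 1) = 180.0 × 8.091 = 1.46 kΩ.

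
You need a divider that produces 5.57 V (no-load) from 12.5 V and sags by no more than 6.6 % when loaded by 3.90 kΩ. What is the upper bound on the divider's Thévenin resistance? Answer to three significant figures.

R_th ≤ 276 Ω

Loading drop = R_th/(R_th + R_L) ≤ 0.0660, so R_th ≤ R_L · ε/(1−ε) = 3.90 kΩ × 0.0660/0.9340 = 276 Ω.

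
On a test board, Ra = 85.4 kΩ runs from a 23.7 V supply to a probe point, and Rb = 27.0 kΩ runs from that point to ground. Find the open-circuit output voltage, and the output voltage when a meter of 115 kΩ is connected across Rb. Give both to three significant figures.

Unloaded: 5.69 V; loaded: 4.83 V

Open-circuit: V = 23.7 × 27.0/(85.4 + 27.0) = 5.69 V.
With the load, Rb becomes Rb‖R_L = 21.87 kΩ, so V = 23.7 × 21.87/107.3 = 4.83 V.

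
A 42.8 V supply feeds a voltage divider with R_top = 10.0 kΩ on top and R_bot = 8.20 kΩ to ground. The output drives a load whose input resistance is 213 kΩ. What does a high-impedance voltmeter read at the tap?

The load sits in parallel with R_bot: R_bot‖R_L = (8.20 × 213) / (8.20 + 213) = 7.896 kΩ.
V_out = 42.8 × 7.896 / (10.0 + 7.896) = 42.8 × 7.896/17.90 = 18.9 V.
(Unloaded it would have been 19.3 V.)

V_out ≈ 18.9 V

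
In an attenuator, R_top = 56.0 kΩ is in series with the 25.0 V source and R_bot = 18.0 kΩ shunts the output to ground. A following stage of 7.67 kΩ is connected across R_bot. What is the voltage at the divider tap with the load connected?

The load sits in parallel with R_bot: R_bot‖R_L = (18.0 × 7.67) / (18.0 + 7.67) = 5.378 kΩ.
V_out = 25.0 × 5.378 / (56.0 + 5.378) = 25.0 × 5.378/61.38 = 2.19 V.

V_out ≈ 2.19 V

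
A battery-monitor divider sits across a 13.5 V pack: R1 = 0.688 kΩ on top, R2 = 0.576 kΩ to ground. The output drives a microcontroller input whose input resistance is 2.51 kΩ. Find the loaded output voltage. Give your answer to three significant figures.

V_out ≈ 5.47 V

The load sits in parallel with R2: R2‖R_L = (576 × 2510) / (576 + 2510) = 468.5 Ω.
V_out = 13.5 × 468.5 / (688 + 468.5) = 13.5 × 468.5/1156 = 5.47 V.
(Unloaded it would have been 6.15 V.)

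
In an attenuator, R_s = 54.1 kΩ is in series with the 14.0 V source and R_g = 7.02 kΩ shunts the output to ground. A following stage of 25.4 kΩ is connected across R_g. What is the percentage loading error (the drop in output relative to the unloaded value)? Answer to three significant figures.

Unloaded V = 14.0 × 7.02/61.12 = 1.608 V.
Loaded: R_g‖R_L = 5.500 kΩ, giving V = 14.0 × 5.500/59.60 = 1.292 V.
Drop = (1.608 − 1.292) / 1.608 = 19.7 %.

19.7 %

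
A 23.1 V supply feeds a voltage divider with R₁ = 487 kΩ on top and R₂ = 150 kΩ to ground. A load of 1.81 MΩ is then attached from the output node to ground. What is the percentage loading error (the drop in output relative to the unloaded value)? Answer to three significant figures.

The divider's output (Thévenin) resistance is R₁‖R₂ = 114.7 kΩ.
Fractional drop under load = R_th/(R_th + R_L) = 114.7 / (114.7 + 1810) = 0.05958.
So the output falls by 5.96 %.

5.96 %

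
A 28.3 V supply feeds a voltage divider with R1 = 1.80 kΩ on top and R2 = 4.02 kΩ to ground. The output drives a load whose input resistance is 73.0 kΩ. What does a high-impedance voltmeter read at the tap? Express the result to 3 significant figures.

V_out ≈ 19.2 V

The load sits in parallel with R2: R2‖R_L = (4.02 × 73.0) / (4.02 + 73.0) = 3.810 kΩ.
V_out = 28.3 × 3.810 / (1.80 + 3.810) = 28.3 × 3.810/5.610 = 19.2 V.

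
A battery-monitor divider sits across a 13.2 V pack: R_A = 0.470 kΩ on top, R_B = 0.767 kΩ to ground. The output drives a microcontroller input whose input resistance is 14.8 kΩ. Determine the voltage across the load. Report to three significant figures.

V_out ≈ 8.03 V

The load sits in parallel with R_B: R_B‖R_L = (767 × 14800) / (767 + 14800) = 729.2 Ω.
V_out = 13.2 × 729.2 / (470 + 729.2) = 13.2 × 729.2/1199 = 8.03 V.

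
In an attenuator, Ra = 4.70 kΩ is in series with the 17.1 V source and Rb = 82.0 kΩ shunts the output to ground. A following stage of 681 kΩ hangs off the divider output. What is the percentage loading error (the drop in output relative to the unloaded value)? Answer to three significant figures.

The divider's output (Thévenin) resistance is Ra‖Rb = 4.445 kΩ.
Fractional drop under load = R_th/(R_th + R_L) = 4.445 / (4.445 + 681) = 0.006485.
So the output falls by 0.649 %.

0.649 %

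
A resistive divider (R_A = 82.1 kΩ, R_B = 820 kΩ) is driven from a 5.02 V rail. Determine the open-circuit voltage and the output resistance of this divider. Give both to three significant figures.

V_th is the open-circuit tap voltage: 5.02 × 820/(82.1 + 820) = 4.56 V.
With the supply zeroed, R_A and R_B appear in parallel from the tap: R_th = R_A‖R_B = (82.1 × 820)/902.1 = 74.6 kΩ.

V_th = 4.56 V, R_th = 74.6 kΩ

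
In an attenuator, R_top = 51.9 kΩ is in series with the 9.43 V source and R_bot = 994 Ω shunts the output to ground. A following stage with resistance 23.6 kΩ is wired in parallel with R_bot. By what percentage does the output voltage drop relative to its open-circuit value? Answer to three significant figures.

The divider's output (Thévenin) resistance is R_top‖R_bot = 975.3 Ω.
Fractional drop under load = R_th/(R_th + R_L) = 975.3 / (975.3 + 23600) = 0.03969.
So the output falls by 3.97 %.

3.97 %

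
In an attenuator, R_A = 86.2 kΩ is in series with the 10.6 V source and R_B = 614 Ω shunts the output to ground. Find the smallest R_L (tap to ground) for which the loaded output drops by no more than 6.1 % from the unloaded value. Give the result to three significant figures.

Output resistance R_th = R_A‖R_B = (86200 × 614)/86810 = 609.7 Ω.
The fractional drop is R_th/(R_th + R_L); requiring this ≤ 0.0610 gives R_L ≥ R_th(1/0.0610 − 1) = 609.7 × 15.39 = 9.38 kΩ.

R_L(min) ≈ 9.38 kΩ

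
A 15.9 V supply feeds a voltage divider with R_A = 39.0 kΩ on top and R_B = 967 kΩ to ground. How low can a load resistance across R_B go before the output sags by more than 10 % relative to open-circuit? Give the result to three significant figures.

Output resistance R_th = R_A‖R_B = (39.0 × 967)/1006 = 37.49 kΩ.
The fractional drop is R_th/(R_th + R_L); requiring this ≤ 0.100 gives R_L ≥ R_th(1/0.100 − 1) = 37.49 × 9.000 = 337 kΩ.

R_L(min) ≈ 337 kΩ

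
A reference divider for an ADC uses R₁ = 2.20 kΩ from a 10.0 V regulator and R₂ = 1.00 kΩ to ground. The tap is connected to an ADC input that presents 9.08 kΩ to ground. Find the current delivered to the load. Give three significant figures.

I_L ≈ 0.320 mA

R₂‖R_L = 0.9008 kΩ; V_out = 10.0 × 0.9008/3.101 = 2.905 V.
I_L = V_out / R_L = 2.905 / 9.08 kΩ = 0.320 mA.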